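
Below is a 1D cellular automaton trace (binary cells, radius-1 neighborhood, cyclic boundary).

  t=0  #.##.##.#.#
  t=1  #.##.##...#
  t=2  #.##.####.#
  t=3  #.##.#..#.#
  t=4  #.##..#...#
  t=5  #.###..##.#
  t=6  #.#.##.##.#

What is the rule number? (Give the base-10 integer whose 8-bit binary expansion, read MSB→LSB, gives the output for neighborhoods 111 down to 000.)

  ###|.  b7=0 t=2,i=6
  ##.|#  b6=1 t=0,i=0
  #.#|.  b5=0 t=0,i=1
  #..|#  b4=1 t=1,i=7
  .##|#  b3=1 t=0,i=2
  .#.|.  b2=0 t=0,i=8
  ..#|.  b1=0 t=1,i=9
  ...|#  b0=1 t=1,i=8
  bits 01011001 = 89

89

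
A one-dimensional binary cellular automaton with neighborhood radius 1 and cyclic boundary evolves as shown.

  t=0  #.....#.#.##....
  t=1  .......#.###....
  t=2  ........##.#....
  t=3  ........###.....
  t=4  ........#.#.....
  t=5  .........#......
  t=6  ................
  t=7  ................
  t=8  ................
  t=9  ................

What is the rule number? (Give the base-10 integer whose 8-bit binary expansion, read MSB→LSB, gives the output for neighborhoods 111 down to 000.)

  [7] ### => .  t=1,i=10
  [6] ##. => #  t=0,i=11
  [5] #.# => #  t=0,i=7
  [4] #.. => .  t=0,i=1
  [3] .## => #  t=0,i=10
  [2] .#. => .  t=0,i=0
  [1] ..# => .  t=0,i=5
  [0] ... => .  t=0,i=2
  bits 01101000 = 104

104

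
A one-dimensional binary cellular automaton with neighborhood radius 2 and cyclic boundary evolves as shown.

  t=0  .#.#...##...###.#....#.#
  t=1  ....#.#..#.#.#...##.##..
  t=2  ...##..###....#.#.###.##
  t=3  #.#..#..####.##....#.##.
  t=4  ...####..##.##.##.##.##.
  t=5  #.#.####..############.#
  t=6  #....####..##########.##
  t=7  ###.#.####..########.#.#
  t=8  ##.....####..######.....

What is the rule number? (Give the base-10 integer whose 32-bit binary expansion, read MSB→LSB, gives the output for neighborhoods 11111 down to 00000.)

3678790460

  nb #####: next=#  (t=5,i=12, bit31=1)
  nb ####.: next=#  (t=3,i=10, bit30=1)
  nb ###.#: next=.  (t=0,i=14, bit29=0)
  nb ###..: next=#  (t=2,i=9, bit28=1)
  nb ##.##: next=#  (t=1,i=19, bit27=1)
  nb ##.#.: next=.  (t=0,i=15, bit26=0)
  nb ##..#: next=#  (t=2,i=5, bit25=1)
  nb ##...: next=#  (t=0,i=9, bit24=1)
  nb #.###: next=.  (t=2,i=18, bit23=0)
  nb #.##.: next=#  (t=1,i=20, bit22=1)
  nb #.#.#: next=.  (t=0,i=1, bit21=0)
  nb #.#..: next=.  (t=0,i=3, bit20=0)
  nb #..##: next=.  (t=2,i=6, bit19=0)
  nb #..#.: next=#  (t=1,i=8, bit18=1)
  nb #...#: next=.  (t=0,i=5, bit17=0)
  nb #....: next=#  (t=0,i=18, bit16=1)
  nb .####: next=#  (t=3,i=9, bit15=1)
  nb .###.: next=#  (t=0,i=13, bit14=1)
  nb .##.#: next=#  (t=1,i=18, bit13=1)
  nb .##..: next=.  (t=0,i=8, bit12=0)
  nb .#.##: next=.  (t=2,i=17, bit11=0)
  nb .#.#.: next=.  (t=0,i=0, bit10=0)
  nb .#..#: next=#  (t=1,i=7, bit9=1)
  nb .#...: next=#  (t=0,i=4, bit8=1)
  nb ..###: next=.  (t=0,i=12, bit7=0)
  nb ..##.: next=.  (t=0,i=7, bit6=0)
  nb ..#.#: next=#  (t=0,i=21, bit5=1)
  nb ..#..: next=#  (t=3,i=5, bit4=1)
  nb ...##: next=#  (t=0,i=6, bit3=1)
  nb ...#.: next=#  (t=0,i=20, bit2=1)
  nb ....#: next=.  (t=0,i=19, bit1=0)
  nb .....: next=.  (t=1,i=0, bit0=0)
  bits 11011011010001011110001100111100 = 3678790460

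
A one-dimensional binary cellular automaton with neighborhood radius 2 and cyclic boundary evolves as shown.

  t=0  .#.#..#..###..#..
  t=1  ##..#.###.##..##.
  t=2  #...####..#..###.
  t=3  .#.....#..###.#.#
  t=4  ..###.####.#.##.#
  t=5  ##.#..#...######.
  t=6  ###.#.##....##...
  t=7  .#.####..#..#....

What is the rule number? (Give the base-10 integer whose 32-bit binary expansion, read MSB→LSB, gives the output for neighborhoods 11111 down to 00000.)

2498325365

  #####|#  b31=1 t=5,i=12
  ####.|.  b30=0 t=2,i=6
  ###.#|.  b29=0 t=1,i=8
  ###..|#  b28=1 t=0,i=11
  ##.##|.  b27=0 t=1,i=9
  ##.#.|#  b26=1 t=2,i=16
  ##..#|.  b25=0 t=0,i=12
  ##...|.  b24=0 t=6,i=8
  #.###|#  b23=1 t=1,i=6
  #.##.|#  b22=1 t=1,i=0
  #.#.#|#  b21=1 t=3,i=14
  #.#..|.  b20=0 t=0,i=3
  #..##|#  b19=1 t=0,i=8
  #..#.|.  b18=0 t=0,i=5
  #...#|.  b17=0 t=0,i=16
  #....|#  b16=1 t=3,i=3
  .####|.  b15=0 t=2,i=5
  .###.|#  b14=1 t=0,i=10
  .##.#|#  b13=1 t=1,i=15
  .##..|.  b12=0 t=1,i=1
  .#.##|#  b11=1 t=1,i=5
  .#.#.|.  b10=0 t=0,i=2
  .#..#|#  b9=1 t=0,i=4
  .#...|#  b8=1 t=0,i=15
  ..###|.  b7=0 t=0,i=9
  ..##.|#  b6=1 t=1,i=14
  ..#.#|#  b5=1 t=0,i=1
  ..#..|#  b4=1 t=0,i=6
  ...##|.  b3=0 t=2,i=3
  ...#.|#  b2=1 t=0,i=0
  ....#|.  b1=0 t=3,i=5
  .....|#  b0=1 t=3,i=4
  bits 10010100111010010110101101110101 = 2498325365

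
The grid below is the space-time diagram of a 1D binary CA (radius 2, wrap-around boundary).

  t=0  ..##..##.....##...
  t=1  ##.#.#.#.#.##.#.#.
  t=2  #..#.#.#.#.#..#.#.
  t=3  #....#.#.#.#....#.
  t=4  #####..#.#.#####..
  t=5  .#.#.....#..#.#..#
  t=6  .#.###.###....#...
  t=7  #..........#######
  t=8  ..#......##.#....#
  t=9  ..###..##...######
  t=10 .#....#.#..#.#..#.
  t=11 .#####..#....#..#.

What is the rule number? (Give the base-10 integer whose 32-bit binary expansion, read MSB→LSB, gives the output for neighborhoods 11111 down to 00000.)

1081708830

  [31] ##### => .  t=4,i=2
  [30] ####. => #  t=4,i=3
  [29] ###.# => .  t=6,i=5
  [28] ###.. => .  t=4,i=4
  [27] ##.## => .  t=6,i=6
  [26] ##.#. => .  t=1,i=2
  [25] ##..# => .  t=0,i=4
  [24] ##... => .  t=0,i=8
  [23] #.### => .  t=4,i=11
  [22] #.##. => #  t=1,i=0
  [21] #.#.# => #  t=1,i=3
  [20] #.#.. => #  t=2,i=0
  [19] #..## => #  t=0,i=5
  [18] #..#. => .  t=2,i=2
  [17] #...# => .  t=9,i=10
  [16] #.... => #  t=0,i=9
  [15] .#### => #  t=4,i=1
  [14] .###. => .  t=6,i=4
  [13] .##.# => .  t=1,i=1
  [12] .##.. => #  t=0,i=3
  [11] .#.## => .  t=1,i=10
  [10] .#.#. => .  t=1,i=4
  [9] .#..# => .  t=2,i=1
  [8] .#... => #  t=3,i=1
  [7] ..### => .  t=4,i=0
  [6] ..##. => .  t=0,i=2
  [5] ..#.# => .  t=2,i=3
  [4] ..#.. => #  t=5,i=9
  [3] ...## => #  t=0,i=1
  [2] ...#. => #  t=3,i=4
  [1] ....# => #  t=0,i=0
  [0] ..... => .  t=0,i=10
  bits 01000000011110011001000100011110 = 1081708830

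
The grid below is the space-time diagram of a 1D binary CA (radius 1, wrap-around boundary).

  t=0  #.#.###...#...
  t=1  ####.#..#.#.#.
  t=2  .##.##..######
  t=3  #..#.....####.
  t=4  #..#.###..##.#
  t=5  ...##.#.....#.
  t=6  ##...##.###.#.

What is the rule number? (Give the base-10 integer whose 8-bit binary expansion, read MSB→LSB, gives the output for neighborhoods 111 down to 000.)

165

  ###|#  b7=1 t=0,i=5
  ##.|.  b6=0 t=0,i=6
  #.#|#  b5=1 t=0,i=1
  #..|.  b4=0 t=0,i=7
  .##|.  b3=0 t=0,i=4
  .#.|#  b2=1 t=0,i=0
  ..#|.  b1=0 t=0,i=9
  ...|#  b0=1 t=0,i=8
  bits 10100101 = 165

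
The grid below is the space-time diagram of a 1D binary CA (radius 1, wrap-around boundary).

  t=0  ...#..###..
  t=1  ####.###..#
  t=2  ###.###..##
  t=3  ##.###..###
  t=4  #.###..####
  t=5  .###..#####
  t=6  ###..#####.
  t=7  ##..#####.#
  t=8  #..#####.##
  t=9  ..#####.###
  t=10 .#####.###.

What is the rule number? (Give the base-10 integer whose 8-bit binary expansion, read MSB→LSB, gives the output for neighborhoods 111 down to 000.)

175

  nb ###: next=#  (t=0,i=7, bit7=1)
  nb ##.: next=.  (t=0,i=8, bit6=0)
  nb #.#: next=#  (t=1,i=4, bit5=1)
  nb #..: next=.  (t=0,i=4, bit4=0)
  nb .##: next=#  (t=0,i=6, bit3=1)
  nb .#.: next=#  (t=0,i=3, bit2=1)
  nb ..#: next=#  (t=0,i=2, bit1=1)
  nb ...: next=#  (t=0,i=0, bit0=1)
  bits 10101111 = 175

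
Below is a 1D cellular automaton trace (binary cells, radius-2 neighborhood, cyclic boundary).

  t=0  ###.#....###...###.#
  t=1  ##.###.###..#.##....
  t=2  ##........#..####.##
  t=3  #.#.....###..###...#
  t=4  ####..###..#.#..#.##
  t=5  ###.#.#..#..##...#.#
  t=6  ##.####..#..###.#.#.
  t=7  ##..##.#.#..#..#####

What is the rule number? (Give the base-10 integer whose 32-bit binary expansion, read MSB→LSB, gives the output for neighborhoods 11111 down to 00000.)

  nb #####: next=#  (t=4,i=0, bit31=1)
  nb ####.: next=#  (t=0,i=1, bit30=1)
  nb ###.#: next=.  (t=0,i=2, bit29=0)
  nb ###..: next=.  (t=0,i=11, bit28=0)
  nb ##.##: next=.  (t=0,i=18, bit27=0)
  nb ##.#.: next=#  (t=0,i=3, bit26=1)
  nb ##..#: next=#  (t=1,i=10, bit25=1)
  nb ##...: next=#  (t=0,i=12, bit24=1)
  nb #.###: next=.  (t=0,i=19, bit23=0)
  nb #.##.: next=#  (t=1,i=14, bit22=1)
  nb #.#.#: next=#  (t=5,i=4, bit21=1)
  nb #.#..: next=#  (t=0,i=4, bit20=1)
  nb #..##: next=.  (t=2,i=12, bit19=0)
  nb #..#.: next=.  (t=1,i=11, bit18=0)
  nb #...#: next=.  (t=0,i=13, bit17=0)
  nb #....: next=.  (t=0,i=6, bit16=0)
  nb .####: next=#  (t=0,i=0, bit15=1)
  nb .###.: next=.  (t=0,i=10, bit14=0)
  nb .##.#: next=#  (t=1,i=1, bit13=1)
  nb .##..: next=#  (t=1,i=15, bit12=1)
  nb .#.##: next=#  (t=1,i=13, bit11=1)
  nb .#.#.: next=#  (t=4,i=12, bit10=1)
  nb .#..#: next=.  (t=2,i=11, bit9=0)
  nb .#...: next=#  (t=0,i=5, bit8=1)
  nb ..###: next=#  (t=0,i=9, bit7=1)
  nb ..##.: next=#  (t=1,i=0, bit6=1)
  nb ..#.#: next=.  (t=1,i=12, bit5=0)
  nb ..#..: next=#  (t=2,i=10, bit4=1)
  nb ...##: next=#  (t=0,i=8, bit3=1)
  nb ...#.: next=#  (t=2,i=9, bit2=1)
  nb ....#: next=#  (t=0,i=7, bit1=1)
  nb .....: next=.  (t=2,i=4, bit0=0)
  bits 11000111011100001011110111011110 = 3346054622

3346054622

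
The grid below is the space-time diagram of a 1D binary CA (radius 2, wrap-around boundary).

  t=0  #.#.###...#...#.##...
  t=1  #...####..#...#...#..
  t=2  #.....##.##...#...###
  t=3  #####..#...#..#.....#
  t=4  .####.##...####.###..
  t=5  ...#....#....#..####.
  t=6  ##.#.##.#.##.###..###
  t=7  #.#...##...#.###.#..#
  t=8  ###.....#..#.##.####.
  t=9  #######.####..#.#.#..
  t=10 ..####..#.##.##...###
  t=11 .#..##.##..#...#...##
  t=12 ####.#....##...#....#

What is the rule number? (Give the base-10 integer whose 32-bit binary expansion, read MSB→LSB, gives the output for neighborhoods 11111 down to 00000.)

  [31] ##### => #  t=3,i=1
  [30] ####. => #  t=1,i=6
  [29] ###.# => .  t=4,i=4
  [28] ###.. => #  t=0,i=6
  [27] ##.## => .  t=2,i=8
  [26] ##.#. => #  t=6,i=2
  [25] ##..# => .  t=1,i=8
  [24] ##... => #  t=0,i=7
  [23] #.### => #  t=0,i=4
  [22] #.##. => .  t=0,i=16
  [21] #.#.# => .  t=0,i=2
  [20] #.#.. => #  t=7,i=2
  [19] #..## => #  t=5,i=15
  [18] #..#. => #  t=1,i=9
  [17] #...# => .  t=0,i=8
  [16] #.... => #  t=2,i=2
  [15] .#### => .  t=1,i=5
  [14] .###. => #  t=0,i=5
  [13] .##.# => #  t=2,i=7
  [12] .##.. => .  t=0,i=17
  [11] .#.## => .  t=0,i=3
  [10] .#.#. => .  t=0,i=1
  [9] .#..# => #  t=1,i=19
  [8] .#... => .  t=0,i=11
  [7] ..### => .  t=1,i=4
  [6] ..##. => .  t=2,i=6
  [5] ..#.# => #  t=0,i=0
  [4] ..#.. => #  t=0,i=10
  [3] ...## => .  t=1,i=3
  [2] ...#. => .  t=0,i=9
  [1] ....# => #  t=2,i=4
  [0] ..... => #  t=2,i=3
  bits 11010101100111010110001000110011 = 3583861299

3583861299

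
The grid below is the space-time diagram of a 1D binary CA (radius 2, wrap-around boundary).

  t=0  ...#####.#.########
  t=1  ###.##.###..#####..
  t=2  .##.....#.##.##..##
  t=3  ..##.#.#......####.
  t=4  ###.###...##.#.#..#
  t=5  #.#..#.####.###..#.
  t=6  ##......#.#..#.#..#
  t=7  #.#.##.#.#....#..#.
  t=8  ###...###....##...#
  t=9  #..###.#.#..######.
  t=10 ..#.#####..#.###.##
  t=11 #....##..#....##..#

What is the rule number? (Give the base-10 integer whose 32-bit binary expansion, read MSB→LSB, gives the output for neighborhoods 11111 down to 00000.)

2804601949

  [31] ##### => #  t=0,i=5
  [30] ####. => .  t=0,i=6
  [29] ###.# => #  t=0,i=7
  [28] ###.. => .  t=0,i=18
  [27] ##.## => .  t=1,i=3
  [26] ##.#. => #  t=0,i=8
  [25] ##..# => #  t=1,i=10
  [24] ##... => #  t=0,i=0
  [23] #.### => .  t=0,i=11
  [22] #.##. => .  t=1,i=4
  [21] #.#.# => #  t=0,i=9
  [20] #.#.. => .  t=3,i=7
  [19] #..## => #  t=1,i=11
  [18] #..#. => .  t=5,i=4
  [17] #...# => #  t=0,i=1
  [16] #.... => .  t=2,i=4
  [15] .#### => #  t=0,i=4
  [14] .###. => #  t=1,i=1
  [13] .##.# => .  t=1,i=5
  [12] .##.. => #  t=2,i=2
  [11] .#.## => .  t=0,i=10
  [10] .#.#. => #  t=3,i=6
  [9] .#..# => .  t=4,i=16
  [8] .#... => .  t=3,i=8
  [7] ..### => .  t=0,i=3
  [6] ..##. => #  t=2,i=17
  [5] ..#.# => .  t=2,i=8
  [4] ..#.. => #  t=7,i=14
  [3] ...## => #  t=0,i=2
  [2] ...#. => #  t=2,i=7
  [1] ....# => .  t=2,i=6
  [0] ..... => #  t=2,i=5
  bits 10100111001010101101010001011101 = 2804601949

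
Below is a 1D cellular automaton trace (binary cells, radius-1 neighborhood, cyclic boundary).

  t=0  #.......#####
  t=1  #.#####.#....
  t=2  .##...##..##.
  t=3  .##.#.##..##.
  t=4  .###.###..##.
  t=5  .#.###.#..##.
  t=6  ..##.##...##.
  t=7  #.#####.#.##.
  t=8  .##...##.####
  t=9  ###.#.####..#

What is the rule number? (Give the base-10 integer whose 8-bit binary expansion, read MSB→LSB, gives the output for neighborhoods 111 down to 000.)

  ### -> .   bit 7 = 0  t=0,i=9
  ##. -> #   bit 6 = 1  t=0,i=0
  #.# -> #   bit 5 = 1  t=1,i=1
  #.. -> .   bit 4 = 0  t=0,i=1
  .## -> #   bit 3 = 1  t=0,i=8
  .#. -> .   bit 2 = 0  t=1,i=0
  ..# -> .   bit 1 = 0  t=0,i=7
  ... -> #   bit 0 = 1  t=0,i=2
  bits 01101001 = 105

105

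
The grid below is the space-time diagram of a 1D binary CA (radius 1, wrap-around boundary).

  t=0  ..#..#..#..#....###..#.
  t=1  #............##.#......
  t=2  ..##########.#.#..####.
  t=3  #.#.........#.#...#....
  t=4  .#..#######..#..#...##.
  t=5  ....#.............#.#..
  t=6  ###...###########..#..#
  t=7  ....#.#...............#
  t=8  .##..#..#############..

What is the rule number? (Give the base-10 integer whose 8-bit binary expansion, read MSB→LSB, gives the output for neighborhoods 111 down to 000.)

41

  ###|.  b7=0 t=0,i=17
  ##.|.  b6=0 t=0,i=18
  #.#|#  b5=1 t=1,i=15
  #..|.  b4=0 t=0,i=3
  .##|#  b3=1 t=0,i=16
  .#.|.  b2=0 t=0,i=2
  ..#|.  b1=0 t=0,i=1
  ...|#  b0=1 t=0,i=0
  bits 00101001 = 41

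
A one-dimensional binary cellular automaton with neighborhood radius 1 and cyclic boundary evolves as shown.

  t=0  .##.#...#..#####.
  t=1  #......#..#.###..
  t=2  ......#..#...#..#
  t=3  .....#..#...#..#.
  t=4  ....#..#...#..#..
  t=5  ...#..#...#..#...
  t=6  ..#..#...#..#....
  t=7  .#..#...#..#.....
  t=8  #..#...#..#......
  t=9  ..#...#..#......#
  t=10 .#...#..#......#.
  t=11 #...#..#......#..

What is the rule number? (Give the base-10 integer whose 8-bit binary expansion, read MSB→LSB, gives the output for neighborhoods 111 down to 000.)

  [7] ### => #  t=0,i=12
  [6] ##. => .  t=0,i=2
  [5] #.# => .  t=0,i=3
  [4] #.. => .  t=0,i=5
  [3] .## => .  t=0,i=1
  [2] .#. => .  t=0,i=4
  [1] ..# => #  t=0,i=0
  [0] ... => .  t=0,i=6
  bits 10000010 = 130

130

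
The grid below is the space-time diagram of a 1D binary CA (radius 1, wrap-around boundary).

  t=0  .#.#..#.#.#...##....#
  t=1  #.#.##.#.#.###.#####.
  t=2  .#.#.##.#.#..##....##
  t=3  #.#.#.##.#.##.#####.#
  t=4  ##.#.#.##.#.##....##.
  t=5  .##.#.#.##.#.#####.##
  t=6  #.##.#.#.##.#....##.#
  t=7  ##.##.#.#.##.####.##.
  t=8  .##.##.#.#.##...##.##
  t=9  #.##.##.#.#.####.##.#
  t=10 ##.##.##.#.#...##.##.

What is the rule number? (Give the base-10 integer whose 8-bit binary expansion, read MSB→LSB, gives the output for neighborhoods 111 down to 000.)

  ### -> .   bit 7 = 0  t=1,i=12
  ##. -> #   bit 6 = 1  t=0,i=15
  #.# -> #   bit 5 = 1  t=0,i=0
  #.. -> #   bit 4 = 1  t=0,i=4
  .## -> .   bit 3 = 0  t=0,i=14
  .#. -> .   bit 2 = 0  t=0,i=1
  ..# -> #   bit 1 = 1  t=0,i=5
  ... -> #   bit 0 = 1  t=0,i=12
  bits 01110011 = 115

115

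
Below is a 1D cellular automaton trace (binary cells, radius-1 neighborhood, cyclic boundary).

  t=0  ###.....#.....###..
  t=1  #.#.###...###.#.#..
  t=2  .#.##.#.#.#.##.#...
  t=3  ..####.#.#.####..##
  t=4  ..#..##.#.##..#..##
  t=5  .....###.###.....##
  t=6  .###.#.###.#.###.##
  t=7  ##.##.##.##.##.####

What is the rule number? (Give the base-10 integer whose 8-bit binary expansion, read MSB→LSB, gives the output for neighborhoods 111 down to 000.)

  ### -> .   bit 7 = 0  t=0,i=1
  ##. -> #   bit 6 = 1  t=0,i=2
  #.# -> #   bit 5 = 1  t=1,i=1
  #.. -> .   bit 4 = 0  t=0,i=3
  .## -> #   bit 3 = 1  t=0,i=0
  .#. -> .   bit 2 = 0  t=0,i=8
  ..# -> .   bit 1 = 0  t=0,i=7
  ... -> #   bit 0 = 1  t=0,i=4
  bits 01101001 = 105

105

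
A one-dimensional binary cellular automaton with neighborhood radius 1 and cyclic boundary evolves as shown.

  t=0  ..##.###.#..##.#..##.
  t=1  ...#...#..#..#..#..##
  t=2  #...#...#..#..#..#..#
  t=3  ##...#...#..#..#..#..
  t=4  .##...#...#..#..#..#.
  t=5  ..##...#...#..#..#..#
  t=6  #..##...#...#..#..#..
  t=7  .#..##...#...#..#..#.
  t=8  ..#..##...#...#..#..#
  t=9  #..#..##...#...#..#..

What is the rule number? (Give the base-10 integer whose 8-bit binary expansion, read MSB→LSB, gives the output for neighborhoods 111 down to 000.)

  nb ###: next=.  (t=0,i=6, bit7=0)
  nb ##.: next=#  (t=0,i=3, bit6=1)
  nb #.#: next=.  (t=0,i=4, bit5=0)
  nb #..: next=#  (t=0,i=10, bit4=1)
  nb .##: next=.  (t=0,i=2, bit3=0)
  nb .#.: next=.  (t=0,i=9, bit2=0)
  nb ..#: next=.  (t=0,i=1, bit1=0)
  nb ...: next=.  (t=0,i=0, bit0=0)
  bits 01010000 = 80

80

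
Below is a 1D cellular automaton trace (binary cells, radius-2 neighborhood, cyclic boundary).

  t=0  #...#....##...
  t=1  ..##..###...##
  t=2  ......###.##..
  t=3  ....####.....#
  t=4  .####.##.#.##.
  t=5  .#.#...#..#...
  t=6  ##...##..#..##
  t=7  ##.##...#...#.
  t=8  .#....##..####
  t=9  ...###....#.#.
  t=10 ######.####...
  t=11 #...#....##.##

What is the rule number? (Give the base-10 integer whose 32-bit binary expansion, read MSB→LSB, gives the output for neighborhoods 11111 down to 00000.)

  [31] ##### => .  t=10,i=2
  [30] ####. => #  t=3,i=6
  [29] ###.# => .  t=2,i=8
  [28] ###.. => #  t=1,i=8
  [27] ##.## => .  t=2,i=9
  [26] ##.#. => .  t=4,i=8
  [25] ##..# => .  t=1,i=0
  [24] ##... => .  t=0,i=11
  [23] #.### => .  t=10,i=7
  [22] #.##. => .  t=2,i=10
  [21] #.#.# => .  t=4,i=9
  [20] #.#.. => .  t=5,i=3
  [19] #..## => .  t=1,i=1
  [18] #..#. => #  t=5,i=9
  [17] #...# => #  t=0,i=2
  [16] #.... => #  t=0,i=6
  [15] .#### => .  t=3,i=5
  [14] .###. => #  t=1,i=7
  [13] .##.# => #  t=4,i=7
  [12] .##.. => .  t=0,i=10
  [11] .#.## => #  t=4,i=10
  [10] .#.#. => .  t=5,i=2
  [9] .#..# => .  t=5,i=8
  [8] .#... => .  t=0,i=1
  [7] ..### => #  t=1,i=6
  [6] ..##. => .  t=0,i=9
  [5] ..#.# => #  t=5,i=1
  [4] ..#.. => .  t=0,i=0
  [3] ...## => #  t=0,i=8
  [2] ...#. => #  t=0,i=3
  [1] ....# => #  t=0,i=7
  [0] ..... => .  t=2,i=0
  bits 01010000000001110110100010101110 = 1342662830

1342662830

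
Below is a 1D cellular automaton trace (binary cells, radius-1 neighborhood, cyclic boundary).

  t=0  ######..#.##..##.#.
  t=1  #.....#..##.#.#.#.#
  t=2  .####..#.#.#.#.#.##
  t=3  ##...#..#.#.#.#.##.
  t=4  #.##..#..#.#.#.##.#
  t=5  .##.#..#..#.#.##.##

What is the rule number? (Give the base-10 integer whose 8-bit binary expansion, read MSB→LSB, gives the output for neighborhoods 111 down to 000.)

  [7] ### => .  t=0,i=1
  [6] ##. => .  t=0,i=5
  [5] #.# => #  t=0,i=9
  [4] #.. => #  t=0,i=6
  [3] .## => #  t=0,i=0
  [2] .#. => .  t=0,i=8
  [1] ..# => .  t=0,i=7
  [0] ... => #  t=1,i=2
  bits 00111001 = 57

57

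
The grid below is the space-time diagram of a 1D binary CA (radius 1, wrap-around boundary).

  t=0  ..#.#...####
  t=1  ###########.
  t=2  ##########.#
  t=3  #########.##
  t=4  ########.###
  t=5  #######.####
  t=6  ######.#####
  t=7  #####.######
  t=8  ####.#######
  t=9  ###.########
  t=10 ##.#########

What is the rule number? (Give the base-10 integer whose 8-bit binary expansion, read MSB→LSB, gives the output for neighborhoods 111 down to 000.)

  nb ###: next=#  (t=0,i=9, bit7=1)
  nb ##.: next=.  (t=0,i=11, bit6=0)
  nb #.#: next=#  (t=0,i=3, bit5=1)
  nb #..: next=#  (t=0,i=0, bit4=1)
  nb .##: next=#  (t=0,i=8, bit3=1)
  nb .#.: next=#  (t=0,i=2, bit2=1)
  nb ..#: next=#  (t=0,i=1, bit1=1)
  nb ...: next=#  (t=0,i=6, bit0=1)
  bits 10111111 = 191

191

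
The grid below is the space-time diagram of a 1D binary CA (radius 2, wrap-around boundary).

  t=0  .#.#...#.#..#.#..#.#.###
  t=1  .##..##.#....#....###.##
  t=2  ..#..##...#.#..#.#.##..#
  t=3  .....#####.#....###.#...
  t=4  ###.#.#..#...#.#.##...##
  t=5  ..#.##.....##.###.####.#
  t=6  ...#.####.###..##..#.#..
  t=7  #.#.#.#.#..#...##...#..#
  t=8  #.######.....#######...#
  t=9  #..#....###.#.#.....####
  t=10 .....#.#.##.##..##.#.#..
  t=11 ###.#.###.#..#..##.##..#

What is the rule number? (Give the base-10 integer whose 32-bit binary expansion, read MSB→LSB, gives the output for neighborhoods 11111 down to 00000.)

  nb #####: next=.  (t=3,i=7, bit31=0)
  nb ####.: next=.  (t=3,i=8, bit30=0)
  nb ###.#: next=#  (t=0,i=23, bit29=1)
  nb ###..: next=.  (t=6,i=12, bit28=0)
  nb ##.##: next=.  (t=1,i=0, bit27=0)
  nb ##.#.: next=.  (t=0,i=0, bit26=0)
  nb ##..#: next=.  (t=1,i=3, bit25=0)
  nb ##...: next=#  (t=2,i=7, bit24=1)
  nb #.###: next=.  (t=0,i=21, bit23=0)
  nb #.##.: next=.  (t=1,i=1, bit22=0)
  nb #.#.#: next=#  (t=0,i=1, bit21=1)
  nb #.#..: next=.  (t=0,i=3, bit20=0)
  nb #..##: next=.  (t=1,i=4, bit19=0)
  nb #..#.: next=.  (t=0,i=11, bit18=0)
  nb #...#: next=#  (t=0,i=5, bit17=1)
  nb #....: next=#  (t=1,i=10, bit16=1)
  nb .####: next=#  (t=3,i=6, bit15=1)
  nb .###.: next=#  (t=0,i=22, bit14=1)
  nb .##.#: next=#  (t=1,i=6, bit13=1)
  nb .##..: next=#  (t=1,i=2, bit12=1)
  nb .#.##: next=#  (t=0,i=20, bit11=1)
  nb .#.#.: next=#  (t=0,i=2, bit10=1)
  nb .#..#: next=.  (t=0,i=10, bit9=0)
  nb .#...: next=.  (t=0,i=4, bit8=0)
  nb ..###: next=.  (t=1,i=18, bit7=0)
  nb ..##.: next=#  (t=1,i=5, bit6=1)
  nb ..#.#: next=.  (t=0,i=7, bit5=0)
  nb ..#..: next=.  (t=1,i=13, bit4=0)
  nb ...##: next=#  (t=1,i=17, bit3=1)
  nb ...#.: next=#  (t=0,i=6, bit2=1)
  nb ....#: next=.  (t=1,i=11, bit1=0)
  nb .....: next=#  (t=3,i=0, bit0=1)
  bits 00100001001000111111110001001101 = 556006477

556006477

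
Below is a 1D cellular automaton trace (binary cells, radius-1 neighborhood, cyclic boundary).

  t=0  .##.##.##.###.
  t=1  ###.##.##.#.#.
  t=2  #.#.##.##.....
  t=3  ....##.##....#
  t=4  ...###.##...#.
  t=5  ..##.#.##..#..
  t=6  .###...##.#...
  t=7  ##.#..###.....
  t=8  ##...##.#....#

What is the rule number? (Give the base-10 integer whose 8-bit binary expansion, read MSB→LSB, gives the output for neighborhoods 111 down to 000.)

  [7] ### => .  t=0,i=11
  [6] ##. => #  t=0,i=2
  [5] #.# => .  t=0,i=3
  [4] #.. => .  t=0,i=13
  [3] .## => #  t=0,i=1
  [2] .#. => .  t=1,i=10
  [1] ..# => #  t=0,i=0
  [0] ... => .  t=2,i=10
  bits 01001010 = 74

74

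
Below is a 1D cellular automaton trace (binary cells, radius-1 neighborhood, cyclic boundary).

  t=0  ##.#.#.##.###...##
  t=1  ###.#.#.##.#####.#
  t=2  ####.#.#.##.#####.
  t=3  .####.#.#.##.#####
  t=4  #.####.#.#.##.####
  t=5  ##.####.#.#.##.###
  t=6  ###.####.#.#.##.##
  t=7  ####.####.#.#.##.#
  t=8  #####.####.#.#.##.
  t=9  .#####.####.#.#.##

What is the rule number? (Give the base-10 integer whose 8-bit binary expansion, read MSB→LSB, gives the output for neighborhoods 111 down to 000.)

243

  ###|#  b7=1 t=0,i=0
  ##.|#  b6=1 t=0,i=1
  #.#|#  b5=1 t=0,i=2
  #..|#  b4=1 t=0,i=13
  .##|.  b3=0 t=0,i=7
  .#.|.  b2=0 t=0,i=3
  ..#|#  b1=1 t=0,i=15
  ...|#  b0=1 t=0,i=14
  bits 11110011 = 243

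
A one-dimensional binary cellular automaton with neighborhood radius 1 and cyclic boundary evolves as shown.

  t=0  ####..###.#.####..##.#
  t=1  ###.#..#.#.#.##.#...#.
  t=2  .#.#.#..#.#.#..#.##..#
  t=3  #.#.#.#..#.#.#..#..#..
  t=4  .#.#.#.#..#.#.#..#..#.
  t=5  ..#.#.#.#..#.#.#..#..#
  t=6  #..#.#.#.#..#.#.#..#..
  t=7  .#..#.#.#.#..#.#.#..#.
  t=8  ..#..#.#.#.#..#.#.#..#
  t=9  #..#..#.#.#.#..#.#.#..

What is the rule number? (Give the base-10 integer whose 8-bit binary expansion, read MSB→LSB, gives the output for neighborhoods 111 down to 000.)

177

  ###|#  b7=1 t=0,i=0
  ##.|.  b6=0 t=0,i=3
  #.#|#  b5=1 t=0,i=9
  #..|#  b4=1 t=0,i=4
  .##|.  b3=0 t=0,i=6
  .#.|.  b2=0 t=0,i=10
  ..#|.  b1=0 t=0,i=5
  ...|#  b0=1 t=1,i=18
  bits 10110001 = 177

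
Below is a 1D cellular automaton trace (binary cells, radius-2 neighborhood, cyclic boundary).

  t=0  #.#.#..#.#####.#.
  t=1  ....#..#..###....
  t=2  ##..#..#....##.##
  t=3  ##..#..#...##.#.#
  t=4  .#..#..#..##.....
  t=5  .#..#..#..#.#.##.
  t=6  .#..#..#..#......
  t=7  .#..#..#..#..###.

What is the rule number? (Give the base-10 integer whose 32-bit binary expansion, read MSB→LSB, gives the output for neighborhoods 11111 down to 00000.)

  #####|#  b31=1 t=0,i=11
  ####.|#  b30=1 t=0,i=12
  ###.#|.  b29=0 t=0,i=13
  ###..|#  b28=1 t=1,i=12
  ##.##|#  b27=1 t=2,i=14
  ##.#.|.  b26=0 t=0,i=14
  ##..#|.  b25=0 t=2,i=2
  ##...|#  b24=1 t=1,i=13
  #.###|.  b23=0 t=0,i=9
  #.##.|.  b22=0 t=5,i=14
  #.#.#|.  b21=0 t=0,i=0
  #.#..|#  b20=1 t=0,i=4
  #..##|.  b19=0 t=1,i=9
  #..#.|.  b18=0 t=0,i=6
  #...#|.  b17=0 t=3,i=9
  #....|.  b16=0 t=1,i=14
  .####|#  b15=1 t=0,i=10
  .###.|.  b14=0 t=1,i=11
  .##.#|.  b13=0 t=2,i=13
  .##..|.  b12=0 t=4,i=11
  .#.##|.  b11=0 t=0,i=8
  .#.#.|.  b10=0 t=0,i=1
  .#..#|.  b9=0 t=0,i=5
  .#...|.  b8=0 t=2,i=8
  ..###|.  b7=0 t=1,i=10
  ..##.|#  b6=1 t=2,i=12
  ..#.#|#  b5=1 t=0,i=7
  ..#..|#  b4=1 t=1,i=4
  ...##|#  b3=1 t=2,i=11
  ...#.|.  b2=0 t=1,i=3
  ....#|.  b1=0 t=1,i=2
  .....|#  b0=1 t=1,i=0
  bits 11011001000100001000000001111001 = 3641737337

3641737337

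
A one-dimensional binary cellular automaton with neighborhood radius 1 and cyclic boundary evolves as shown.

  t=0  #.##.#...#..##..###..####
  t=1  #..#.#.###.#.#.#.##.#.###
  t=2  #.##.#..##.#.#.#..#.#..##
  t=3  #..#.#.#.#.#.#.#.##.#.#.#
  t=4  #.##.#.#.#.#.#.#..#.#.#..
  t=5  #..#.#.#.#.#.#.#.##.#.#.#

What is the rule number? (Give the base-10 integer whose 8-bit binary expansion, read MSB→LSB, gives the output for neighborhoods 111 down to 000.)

199

  ### -> #   bit 7 = 1  t=0,i=17
  ##. -> #   bit 6 = 1  t=0,i=0
  #.# -> .   bit 5 = 0  t=0,i=1
  #.. -> .   bit 4 = 0  t=0,i=6
  .## -> .   bit 3 = 0  t=0,i=2
  .#. -> #   bit 2 = 1  t=0,i=5
  ..# -> #   bit 1 = 1  t=0,i=8
  ... -> #   bit 0 = 1  t=0,i=7
  bits 11000111 = 199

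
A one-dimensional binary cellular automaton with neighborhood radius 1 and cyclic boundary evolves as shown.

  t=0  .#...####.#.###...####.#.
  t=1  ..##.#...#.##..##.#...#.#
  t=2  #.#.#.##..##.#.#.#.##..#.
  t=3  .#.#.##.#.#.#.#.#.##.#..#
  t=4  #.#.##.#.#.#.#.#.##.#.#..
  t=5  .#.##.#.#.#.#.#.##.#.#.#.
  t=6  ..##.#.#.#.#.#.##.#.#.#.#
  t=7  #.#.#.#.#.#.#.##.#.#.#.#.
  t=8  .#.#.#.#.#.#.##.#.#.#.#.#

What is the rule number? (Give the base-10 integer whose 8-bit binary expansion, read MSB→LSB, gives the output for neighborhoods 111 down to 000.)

  nb ###: next=.  (t=0,i=6, bit7=0)
  nb ##.: next=.  (t=0,i=8, bit6=0)
  nb #.#: next=#  (t=0,i=9, bit5=1)
  nb #..: next=#  (t=0,i=2, bit4=1)
  nb .##: next=#  (t=0,i=5, bit3=1)
  nb .#.: next=.  (t=0,i=1, bit2=0)
  nb ..#: next=.  (t=0,i=0, bit1=0)
  nb ...: next=#  (t=0,i=3, bit0=1)
  bits 00111001 = 57

57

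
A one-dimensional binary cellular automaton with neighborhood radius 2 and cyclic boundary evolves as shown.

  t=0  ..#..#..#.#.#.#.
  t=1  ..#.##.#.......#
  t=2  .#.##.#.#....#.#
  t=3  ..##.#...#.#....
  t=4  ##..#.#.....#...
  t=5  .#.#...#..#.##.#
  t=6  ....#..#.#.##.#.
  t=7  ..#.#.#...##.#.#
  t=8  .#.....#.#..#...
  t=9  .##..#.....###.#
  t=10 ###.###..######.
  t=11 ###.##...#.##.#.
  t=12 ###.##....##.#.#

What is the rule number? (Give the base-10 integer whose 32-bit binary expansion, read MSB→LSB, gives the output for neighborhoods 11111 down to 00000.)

  #####|#  b31=1 t=10,i=11
  ####.|.  b30=0 t=10,i=13
  ###.#|#  b29=1 t=9,i=13
  ###..|.  b28=0 t=10,i=6
  ##.##|.  b27=0 t=10,i=3
  ##.#.|#  b26=1 t=1,i=6
  ##..#|.  b25=0 t=4,i=2
  ##...|.  b24=0 t=11,i=6
  #.###|#  b23=1 t=10,i=0
  #.##.|#  b22=1 t=1,i=4
  #.#.#|.  b21=0 t=0,i=10
  #.#..|.  b20=0 t=0,i=14
  #..##|.  b19=0 t=10,i=8
  #..#.|#  b18=1 t=0,i=4
  #...#|.  b17=0 t=0,i=0
  #....|.  b16=0 t=1,i=9
  .####|.  b15=0 t=10,i=10
  .###.|#  b14=1 t=9,i=12
  .##.#|.  b13=0 t=1,i=5
  .##..|#  b12=1 t=4,i=1
  .#.##|#  b11=1 t=1,i=3
  .#.#.|.  b10=0 t=0,i=9
  .#..#|.  b9=0 t=0,i=3
  .#...|#  b8=1 t=0,i=15
  ..###|#  b7=1 t=9,i=11
  ..##.|.  b6=0 t=3,i=2
  ..#.#|.  b5=0 t=0,i=8
  ..#..|#  b4=1 t=0,i=2
  ...##|#  b3=1 t=3,i=1
  ...#.|.  b2=0 t=0,i=1
  ....#|#  b1=1 t=1,i=13
  .....|.  b0=0 t=1,i=10
  bits 10100100110001000101100110011010 = 2764331418

2764331418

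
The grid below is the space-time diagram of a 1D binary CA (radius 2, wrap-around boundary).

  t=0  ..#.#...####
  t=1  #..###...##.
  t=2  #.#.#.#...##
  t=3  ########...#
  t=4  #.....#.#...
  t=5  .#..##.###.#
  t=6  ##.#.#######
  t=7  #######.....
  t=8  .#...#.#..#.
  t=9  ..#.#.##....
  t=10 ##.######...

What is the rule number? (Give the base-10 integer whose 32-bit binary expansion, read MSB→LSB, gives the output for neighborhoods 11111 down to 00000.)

1878588678

  nb #####: next=.  (t=3,i=1, bit31=0)
  nb ####.: next=#  (t=0,i=10, bit30=1)
  nb ###.#: next=#  (t=2,i=0, bit29=1)
  nb ###..: next=.  (t=0,i=11, bit28=0)
  nb ##.##: next=#  (t=5,i=6, bit27=1)
  nb ##.#.: next=#  (t=1,i=11, bit26=1)
  nb ##..#: next=#  (t=0,i=0, bit25=1)
  nb ##...: next=#  (t=1,i=6, bit24=1)
  nb #.###: next=#  (t=5,i=7, bit23=1)
  nb #.##.: next=#  (t=9,i=6, bit22=1)
  nb #.#.#: next=#  (t=2,i=2, bit21=1)
  nb #.#..: next=#  (t=0,i=4, bit20=1)
  nb #..##: next=#  (t=1,i=2, bit19=1)
  nb #..#.: next=.  (t=0,i=1, bit18=0)
  nb #...#: next=.  (t=0,i=6, bit17=0)
  nb #....: next=.  (t=4,i=2, bit16=0)
  nb .####: next=#  (t=0,i=9, bit15=1)
  nb .###.: next=#  (t=1,i=4, bit14=1)
  nb .##.#: next=#  (t=1,i=10, bit13=1)
  nb .##..: next=#  (t=9,i=7, bit12=1)
  nb .#.##: next=#  (t=6,i=4, bit11=1)
  nb .#.#.: next=#  (t=0,i=3, bit10=1)
  nb .#..#: next=.  (t=1,i=1, bit9=0)
  nb .#...: next=#  (t=0,i=5, bit8=1)
  nb ..###: next=.  (t=0,i=8, bit7=0)
  nb ..##.: next=.  (t=1,i=9, bit6=0)
  nb ..#.#: next=.  (t=0,i=2, bit5=0)
  nb ..#..: next=.  (t=4,i=0, bit4=0)
  nb ...##: next=.  (t=0,i=7, bit3=0)
  nb ...#.: next=#  (t=4,i=5, bit2=1)
  nb ....#: next=#  (t=4,i=4, bit1=1)
  nb .....: next=.  (t=4,i=3, bit0=0)
  bits 01101111111110001111110100000110 = 1878588678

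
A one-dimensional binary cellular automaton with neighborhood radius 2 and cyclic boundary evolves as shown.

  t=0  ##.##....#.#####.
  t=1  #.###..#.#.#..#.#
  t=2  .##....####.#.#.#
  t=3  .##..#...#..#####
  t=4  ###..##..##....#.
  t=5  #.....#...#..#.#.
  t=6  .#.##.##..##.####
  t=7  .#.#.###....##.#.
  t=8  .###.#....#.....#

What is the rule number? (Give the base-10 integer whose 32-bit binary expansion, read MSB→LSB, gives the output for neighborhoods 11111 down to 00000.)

1222645555

  nb #####: next=.  (t=0,i=13, bit31=0)
  nb ####.: next=#  (t=0,i=14, bit30=1)
  nb ###.#: next=.  (t=0,i=15, bit29=0)
  nb ###..: next=.  (t=1,i=4, bit28=0)
  nb ##.##: next=#  (t=0,i=2, bit27=1)
  nb ##.#.: next=.  (t=2,i=11, bit26=0)
  nb ##..#: next=.  (t=1,i=5, bit25=0)
  nb ##...: next=.  (t=0,i=5, bit24=0)
  nb #.###: next=#  (t=0,i=11, bit23=1)
  nb #.##.: next=#  (t=0,i=0, bit22=1)
  nb #.#.#: next=#  (t=1,i=9, bit21=1)
  nb #.#..: next=.  (t=1,i=11, bit20=0)
  nb #..##: next=.  (t=3,i=11, bit19=0)
  nb #..#.: next=.  (t=1,i=6, bit18=0)
  nb #...#: next=.  (t=3,i=7, bit17=0)
  nb #....: next=.  (t=0,i=6, bit16=0)
  nb .####: next=.  (t=0,i=12, bit15=0)
  nb .###.: next=.  (t=1,i=3, bit14=0)
  nb .##.#: next=.  (t=0,i=1, bit13=0)
  nb .##..: next=#  (t=0,i=4, bit12=1)
  nb .#.##: next=.  (t=0,i=10, bit11=0)
  nb .#.#.: next=#  (t=1,i=8, bit10=1)
  nb .#..#: next=#  (t=1,i=12, bit9=1)
  nb .#...: next=#  (t=3,i=6, bit8=1)
  nb ..###: next=.  (t=2,i=7, bit7=0)
  nb ..##.: next=.  (t=4,i=5, bit6=0)
  nb ..#.#: next=#  (t=0,i=9, bit5=1)
  nb ..#..: next=#  (t=3,i=5, bit4=1)
  nb ...##: next=.  (t=2,i=6, bit3=0)
  nb ...#.: next=.  (t=0,i=8, bit2=0)
  nb ....#: next=#  (t=0,i=7, bit1=1)
  nb .....: next=#  (t=5,i=3, bit0=1)
  bits 01001000111000000001011100110011 = 1222645555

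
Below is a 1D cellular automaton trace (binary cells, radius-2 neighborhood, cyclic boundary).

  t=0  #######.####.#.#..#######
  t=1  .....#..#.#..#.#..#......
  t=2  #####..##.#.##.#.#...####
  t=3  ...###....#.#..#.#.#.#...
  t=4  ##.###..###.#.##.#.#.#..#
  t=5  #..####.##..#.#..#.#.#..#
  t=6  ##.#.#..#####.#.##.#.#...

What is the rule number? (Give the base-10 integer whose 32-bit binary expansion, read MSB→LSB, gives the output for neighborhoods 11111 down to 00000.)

1391874215

  [31] ##### => .  t=0,i=0
  [30] ####. => #  t=0,i=5
  [29] ###.# => .  t=0,i=6
  [28] ###.. => #  t=2,i=4
  [27] ##.## => .  t=0,i=7
  [26] ##.#. => .  t=0,i=12
  [25] ##..# => #  t=2,i=5
  [24] ##... => .  t=3,i=6
  [23] #.### => #  t=0,i=8
  [22] #.##. => #  t=2,i=12
  [21] #.#.# => #  t=0,i=13
  [20] #.#.. => #  t=0,i=15
  [19] #..## => .  t=0,i=17
  [18] #..#. => #  t=1,i=7
  [17] #...# => #  t=2,i=19
  [16] #.... => .  t=1,i=20
  [15] .#### => .  t=0,i=9
  [14] .###. => #  t=3,i=4
  [13] .##.# => .  t=2,i=8
  [12] .##.. => #  t=5,i=0
  [11] .#.## => .  t=2,i=11
  [10] .#.#. => .  t=0,i=14
  [9] .#..# => .  t=0,i=16
  [8] .#... => .  t=1,i=19
  [7] ..### => #  t=0,i=18
  [6] ..##. => .  t=2,i=7
  [5] ..#.# => #  t=1,i=8
  [4] ..#.. => .  t=1,i=5
  [3] ...## => .  t=2,i=20
  [2] ...#. => #  t=1,i=4
  [1] ....# => #  t=1,i=3
  [0] ..... => #  t=1,i=0
  bits 01010010111101100101000010100111 = 1391874215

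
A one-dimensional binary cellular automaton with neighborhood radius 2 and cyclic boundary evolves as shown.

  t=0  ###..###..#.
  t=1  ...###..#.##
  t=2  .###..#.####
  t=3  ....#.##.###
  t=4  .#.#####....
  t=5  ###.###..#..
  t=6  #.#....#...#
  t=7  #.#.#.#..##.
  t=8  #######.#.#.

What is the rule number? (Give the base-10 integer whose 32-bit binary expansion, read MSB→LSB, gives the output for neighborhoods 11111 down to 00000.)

  ##### -> #   bit 31 = 1  t=4,i=5
  ####. -> #   bit 30 = 1  t=2,i=10
  ###.# -> #   bit 29 = 1  t=2,i=11
  ###.. -> .   bit 28 = 0  t=0,i=2
  ##.## -> .   bit 27 = 0  t=2,i=0
  ##.#. -> .   bit 26 = 0  t=6,i=1
  ##..# -> #   bit 25 = 1  t=0,i=3
  ##... -> .   bit 24 = 0  t=1,i=0
  #.### -> .   bit 23 = 0  t=0,i=0
  #.##. -> #   bit 22 = 1  t=1,i=10
  #.#.# -> #   bit 21 = 1  t=7,i=0
  #.#.. -> #   bit 20 = 1  t=6,i=2
  #..## -> #   bit 19 = 1  t=0,i=4
  #..#. -> .   bit 18 = 0  t=0,i=9
  #...# -> #   bit 17 = 1  t=1,i=1
  #.... -> #   bit 16 = 1  t=3,i=1
  .#### -> #   bit 15 = 1  t=2,i=9
  .###. -> .   bit 14 = 0  t=0,i=1
  .##.# -> #   bit 13 = 1  t=3,i=7
  .##.. -> #   bit 12 = 1  t=1,i=11
  .#.## -> #   bit 11 = 1  t=0,i=11
  .#.#. -> #   bit 10 = 1  t=7,i=1
  .#..# -> .   bit 9 = 0  t=5,i=10
  .#... -> .   bit 8 = 0  t=6,i=3
  ..### -> #   bit 7 = 1  t=0,i=5
  ..##. -> .   bit 6 = 0  t=6,i=11
  ..#.# -> #   bit 5 = 1  t=0,i=10
  ..#.. -> .   bit 4 = 0  t=5,i=9
  ...## -> #   bit 3 = 1  t=1,i=2
  ...#. -> #   bit 2 = 1  t=3,i=3
  ....# -> .   bit 1 = 0  t=3,i=2
  ..... -> .   bit 0 = 0  t=4,i=10
  bits 11100010011110111011110010101100 = 3799760044

3799760044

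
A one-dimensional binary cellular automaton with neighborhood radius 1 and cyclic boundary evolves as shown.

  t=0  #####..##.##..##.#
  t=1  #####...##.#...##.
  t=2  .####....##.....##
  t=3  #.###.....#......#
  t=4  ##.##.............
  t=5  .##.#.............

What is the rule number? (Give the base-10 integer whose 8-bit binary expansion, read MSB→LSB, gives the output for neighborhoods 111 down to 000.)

  ### -> #   bit 7 = 1  t=0,i=0
  ##. -> #   bit 6 = 1  t=0,i=4
  #.# -> #   bit 5 = 1  t=0,i=9
  #.. -> .   bit 4 = 0  t=0,i=5
  .## -> .   bit 3 = 0  t=0,i=7
  .#. -> .   bit 2 = 0  t=1,i=11
  ..# -> .   bit 1 = 0  t=0,i=6
  ... -> .   bit 0 = 0  t=1,i=6
  bits 11100000 = 224

224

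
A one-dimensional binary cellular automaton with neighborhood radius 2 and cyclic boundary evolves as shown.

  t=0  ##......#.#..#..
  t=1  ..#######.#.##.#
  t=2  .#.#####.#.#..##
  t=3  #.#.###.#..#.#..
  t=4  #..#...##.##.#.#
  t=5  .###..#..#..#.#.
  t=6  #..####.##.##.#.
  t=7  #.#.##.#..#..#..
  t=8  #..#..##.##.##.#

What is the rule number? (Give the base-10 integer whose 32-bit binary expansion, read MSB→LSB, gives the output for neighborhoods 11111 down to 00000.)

  nb #####: next=#  (t=1,i=4, bit31=1)
  nb ####.: next=#  (t=1,i=7, bit30=1)
  nb ###.#: next=.  (t=1,i=8, bit29=0)
  nb ###..: next=#  (t=5,i=3, bit28=1)
  nb ##.##: next=#  (t=4,i=9, bit27=1)
  nb ##.#.: next=#  (t=1,i=9, bit26=1)
  nb ##..#: next=#  (t=4,i=1, bit25=1)
  nb ##...: next=#  (t=0,i=2, bit24=1)
  nb #.###: next=.  (t=2,i=3, bit23=0)
  nb #.##.: next=.  (t=1,i=12, bit22=0)
  nb #.#.#: next=.  (t=1,i=10, bit21=0)
  nb #.#..: next=#  (t=0,i=10, bit20=1)
  nb #..##: next=#  (t=0,i=15, bit19=1)
  nb #..#.: next=#  (t=0,i=12, bit18=1)
  nb #...#: next=.  (t=4,i=5, bit17=0)
  nb #....: next=#  (t=0,i=3, bit16=1)
  nb .####: next=#  (t=1,i=3, bit15=1)
  nb .###.: next=.  (t=3,i=5, bit14=0)
  nb .##.#: next=.  (t=1,i=13, bit13=0)
  nb .##..: next=.  (t=0,i=1, bit12=0)
  nb .#.##: next=#  (t=1,i=11, bit11=1)
  nb .#.#.: next=.  (t=0,i=9, bit10=0)
  nb .#..#: next=.  (t=0,i=11, bit9=0)
  nb .#...: next=.  (t=4,i=4, bit8=0)
  nb ..###: next=.  (t=1,i=2, bit7=0)
  nb ..##.: next=.  (t=0,i=0, bit6=0)
  nb ..#.#: next=#  (t=0,i=8, bit5=1)
  nb ..#..: next=#  (t=0,i=13, bit4=1)
  nb ...##: next=#  (t=4,i=6, bit3=1)
  nb ...#.: next=#  (t=0,i=7, bit2=1)
  nb ....#: next=#  (t=0,i=6, bit1=1)
  nb .....: next=#  (t=0,i=4, bit0=1)
  bits 11011111000111011000100000111111 = 3743254591

3743254591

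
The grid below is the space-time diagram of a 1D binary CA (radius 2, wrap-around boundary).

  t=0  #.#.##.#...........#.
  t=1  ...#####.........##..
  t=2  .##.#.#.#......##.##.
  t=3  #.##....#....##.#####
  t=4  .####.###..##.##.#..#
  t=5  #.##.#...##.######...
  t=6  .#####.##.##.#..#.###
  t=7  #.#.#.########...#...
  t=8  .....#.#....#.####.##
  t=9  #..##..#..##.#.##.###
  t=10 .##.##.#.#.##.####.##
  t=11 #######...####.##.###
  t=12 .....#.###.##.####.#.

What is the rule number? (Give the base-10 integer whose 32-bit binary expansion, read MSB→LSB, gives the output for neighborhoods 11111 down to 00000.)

1331345438

  [31] ##### => .  t=1,i=5
  [30] ####. => #  t=1,i=6
  [29] ###.# => .  t=3,i=0
  [28] ###.. => .  t=1,i=7
  [27] ##.## => #  t=2,i=17
  [26] ##.#. => #  t=0,i=6
  [25] ##..# => #  t=2,i=20
  [24] ##... => #  t=1,i=8
  [23] #.### => .  t=3,i=16
  [22] #.##. => #  t=0,i=4
  [21] #.#.# => .  t=0,i=0
  [20] #.#.. => #  t=0,i=7
  [19] #..## => #  t=2,i=0
  [18] #..#. => .  t=4,i=19
  [17] #...# => #  t=5,i=7
  [16] #.... => .  t=0,i=9
  [15] .#### => #  t=1,i=4
  [14] .###. => .  t=4,i=7
  [13] .##.# => #  t=0,i=5
  [12] .##.. => #  t=1,i=18
  [11] .#.## => #  t=0,i=3
  [10] .#.#. => .  t=0,i=1
  [9] .#..# => .  t=4,i=18
  [8] .#... => .  t=0,i=8
  [7] ..### => .  t=1,i=3
  [6] ..##. => .  t=1,i=17
  [5] ..#.# => .  t=0,i=19
  [4] ..#.. => #  t=3,i=8
  [3] ...## => #  t=1,i=2
  [2] ...#. => #  t=0,i=18
  [1] ....# => #  t=0,i=17
  [0] ..... => .  t=0,i=10
  bits 01001111010110101011100000011110 = 1331345438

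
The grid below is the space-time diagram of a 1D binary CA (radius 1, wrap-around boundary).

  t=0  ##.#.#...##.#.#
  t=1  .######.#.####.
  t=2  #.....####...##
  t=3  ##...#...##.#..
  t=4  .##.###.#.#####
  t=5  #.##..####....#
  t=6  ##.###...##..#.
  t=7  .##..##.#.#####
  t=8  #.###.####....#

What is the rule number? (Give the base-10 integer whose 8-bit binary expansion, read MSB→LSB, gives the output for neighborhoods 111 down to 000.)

118

  nb ###: next=.  (t=0,i=0, bit7=0)
  nb ##.: next=#  (t=0,i=1, bit6=1)
  nb #.#: next=#  (t=0,i=2, bit5=1)
  nb #..: next=#  (t=0,i=6, bit4=1)
  nb .##: next=.  (t=0,i=9, bit3=0)
  nb .#.: next=#  (t=0,i=3, bit2=1)
  nb ..#: next=#  (t=0,i=8, bit1=1)
  nb ...: next=.  (t=0,i=7, bit0=0)
  bits 01110110 = 118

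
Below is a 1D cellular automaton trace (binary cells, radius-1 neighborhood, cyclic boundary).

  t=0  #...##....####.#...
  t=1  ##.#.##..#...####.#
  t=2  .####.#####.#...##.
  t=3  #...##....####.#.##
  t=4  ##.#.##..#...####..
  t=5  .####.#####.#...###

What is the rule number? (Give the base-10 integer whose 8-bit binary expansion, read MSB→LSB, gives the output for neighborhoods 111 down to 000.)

118

  ###|.  b7=0 t=0,i=11
  ##.|#  b6=1 t=0,i=5
  #.#|#  b5=1 t=0,i=14
  #..|#  b4=1 t=0,i=1
  .##|.  b3=0 t=0,i=4
  .#.|#  b2=1 t=0,i=0
  ..#|#  b1=1 t=0,i=3
  ...|.  b0=0 t=0,i=2
  bits 01110110 = 118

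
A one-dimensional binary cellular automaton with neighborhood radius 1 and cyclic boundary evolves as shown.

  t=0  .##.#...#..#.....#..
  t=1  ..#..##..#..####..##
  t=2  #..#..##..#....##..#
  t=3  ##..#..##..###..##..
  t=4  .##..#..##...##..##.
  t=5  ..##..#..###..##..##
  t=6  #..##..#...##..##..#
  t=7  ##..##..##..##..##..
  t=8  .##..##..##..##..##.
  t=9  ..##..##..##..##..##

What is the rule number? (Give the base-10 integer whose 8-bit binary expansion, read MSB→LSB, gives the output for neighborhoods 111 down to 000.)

  ### -> .   bit 7 = 0  t=1,i=13
  ##. -> #   bit 6 = 1  t=0,i=2
  #.# -> .   bit 5 = 0  t=0,i=3
  #.. -> #   bit 4 = 1  t=0,i=5
  .## -> .   bit 3 = 0  t=0,i=1
  .#. -> .   bit 2 = 0  t=0,i=4
  ..# -> .   bit 1 = 0  t=0,i=0
  ... -> #   bit 0 = 1  t=0,i=6
  bits 01010001 = 81

81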